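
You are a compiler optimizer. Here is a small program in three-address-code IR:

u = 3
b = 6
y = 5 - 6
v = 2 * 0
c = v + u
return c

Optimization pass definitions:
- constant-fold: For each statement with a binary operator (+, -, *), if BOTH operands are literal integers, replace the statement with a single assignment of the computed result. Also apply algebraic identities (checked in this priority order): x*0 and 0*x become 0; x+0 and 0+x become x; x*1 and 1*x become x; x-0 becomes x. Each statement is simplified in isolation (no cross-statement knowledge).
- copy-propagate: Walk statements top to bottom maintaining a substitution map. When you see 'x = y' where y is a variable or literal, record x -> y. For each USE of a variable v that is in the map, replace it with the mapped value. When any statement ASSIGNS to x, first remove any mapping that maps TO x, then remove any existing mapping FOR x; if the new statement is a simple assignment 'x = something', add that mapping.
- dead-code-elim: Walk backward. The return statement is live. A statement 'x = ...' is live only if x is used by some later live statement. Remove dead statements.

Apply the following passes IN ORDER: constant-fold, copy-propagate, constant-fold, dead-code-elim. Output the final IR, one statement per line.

Answer: c = 3
return c

Derivation:
Initial IR:
  u = 3
  b = 6
  y = 5 - 6
  v = 2 * 0
  c = v + u
  return c
After constant-fold (6 stmts):
  u = 3
  b = 6
  y = -1
  v = 0
  c = v + u
  return c
After copy-propagate (6 stmts):
  u = 3
  b = 6
  y = -1
  v = 0
  c = 0 + 3
  return c
After constant-fold (6 stmts):
  u = 3
  b = 6
  y = -1
  v = 0
  c = 3
  return c
After dead-code-elim (2 stmts):
  c = 3
  return c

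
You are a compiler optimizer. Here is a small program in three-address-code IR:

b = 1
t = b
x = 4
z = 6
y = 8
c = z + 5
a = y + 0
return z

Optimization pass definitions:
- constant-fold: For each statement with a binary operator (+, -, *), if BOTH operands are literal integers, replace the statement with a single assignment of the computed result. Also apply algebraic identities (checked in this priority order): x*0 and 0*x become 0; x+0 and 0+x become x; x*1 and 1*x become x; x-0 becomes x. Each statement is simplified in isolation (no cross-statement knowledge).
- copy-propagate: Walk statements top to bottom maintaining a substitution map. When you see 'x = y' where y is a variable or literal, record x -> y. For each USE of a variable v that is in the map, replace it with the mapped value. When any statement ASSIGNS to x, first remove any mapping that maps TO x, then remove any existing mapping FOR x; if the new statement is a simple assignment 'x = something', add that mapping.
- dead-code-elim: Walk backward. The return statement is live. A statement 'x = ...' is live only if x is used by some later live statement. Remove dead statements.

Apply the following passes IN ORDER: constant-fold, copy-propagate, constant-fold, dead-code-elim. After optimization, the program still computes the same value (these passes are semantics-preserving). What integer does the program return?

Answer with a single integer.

Answer: 6

Derivation:
Initial IR:
  b = 1
  t = b
  x = 4
  z = 6
  y = 8
  c = z + 5
  a = y + 0
  return z
After constant-fold (8 stmts):
  b = 1
  t = b
  x = 4
  z = 6
  y = 8
  c = z + 5
  a = y
  return z
After copy-propagate (8 stmts):
  b = 1
  t = 1
  x = 4
  z = 6
  y = 8
  c = 6 + 5
  a = 8
  return 6
After constant-fold (8 stmts):
  b = 1
  t = 1
  x = 4
  z = 6
  y = 8
  c = 11
  a = 8
  return 6
After dead-code-elim (1 stmts):
  return 6
Evaluate:
  b = 1  =>  b = 1
  t = b  =>  t = 1
  x = 4  =>  x = 4
  z = 6  =>  z = 6
  y = 8  =>  y = 8
  c = z + 5  =>  c = 11
  a = y + 0  =>  a = 8
  return z = 6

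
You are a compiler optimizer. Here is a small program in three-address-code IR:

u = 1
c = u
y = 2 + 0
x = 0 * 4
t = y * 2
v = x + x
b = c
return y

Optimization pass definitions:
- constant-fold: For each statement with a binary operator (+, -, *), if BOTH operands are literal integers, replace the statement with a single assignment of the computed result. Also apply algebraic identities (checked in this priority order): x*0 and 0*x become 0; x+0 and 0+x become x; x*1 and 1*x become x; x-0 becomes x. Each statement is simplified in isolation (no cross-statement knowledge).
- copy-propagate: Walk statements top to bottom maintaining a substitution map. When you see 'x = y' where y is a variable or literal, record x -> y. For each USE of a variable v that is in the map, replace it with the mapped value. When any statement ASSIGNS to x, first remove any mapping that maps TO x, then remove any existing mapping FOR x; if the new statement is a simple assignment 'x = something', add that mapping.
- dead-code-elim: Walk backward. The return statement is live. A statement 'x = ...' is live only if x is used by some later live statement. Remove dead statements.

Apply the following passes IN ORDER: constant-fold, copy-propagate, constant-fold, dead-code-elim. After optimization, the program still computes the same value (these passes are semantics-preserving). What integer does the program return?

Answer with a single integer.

Answer: 2

Derivation:
Initial IR:
  u = 1
  c = u
  y = 2 + 0
  x = 0 * 4
  t = y * 2
  v = x + x
  b = c
  return y
After constant-fold (8 stmts):
  u = 1
  c = u
  y = 2
  x = 0
  t = y * 2
  v = x + x
  b = c
  return y
After copy-propagate (8 stmts):
  u = 1
  c = 1
  y = 2
  x = 0
  t = 2 * 2
  v = 0 + 0
  b = 1
  return 2
After constant-fold (8 stmts):
  u = 1
  c = 1
  y = 2
  x = 0
  t = 4
  v = 0
  b = 1
  return 2
After dead-code-elim (1 stmts):
  return 2
Evaluate:
  u = 1  =>  u = 1
  c = u  =>  c = 1
  y = 2 + 0  =>  y = 2
  x = 0 * 4  =>  x = 0
  t = y * 2  =>  t = 4
  v = x + x  =>  v = 0
  b = c  =>  b = 1
  return y = 2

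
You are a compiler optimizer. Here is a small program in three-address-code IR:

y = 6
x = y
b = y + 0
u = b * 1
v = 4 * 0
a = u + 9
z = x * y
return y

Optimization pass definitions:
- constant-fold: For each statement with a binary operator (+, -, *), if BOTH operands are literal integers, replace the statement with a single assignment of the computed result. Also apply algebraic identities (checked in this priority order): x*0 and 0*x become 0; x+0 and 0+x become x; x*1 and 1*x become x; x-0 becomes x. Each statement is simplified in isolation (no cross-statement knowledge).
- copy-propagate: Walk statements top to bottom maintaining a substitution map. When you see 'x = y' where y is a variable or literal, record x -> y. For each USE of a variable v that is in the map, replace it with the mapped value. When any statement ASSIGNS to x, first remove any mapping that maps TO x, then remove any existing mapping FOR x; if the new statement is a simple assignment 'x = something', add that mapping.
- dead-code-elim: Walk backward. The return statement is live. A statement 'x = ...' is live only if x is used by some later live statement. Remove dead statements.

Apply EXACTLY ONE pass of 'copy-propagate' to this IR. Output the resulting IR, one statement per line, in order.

Applying copy-propagate statement-by-statement:
  [1] y = 6  (unchanged)
  [2] x = y  -> x = 6
  [3] b = y + 0  -> b = 6 + 0
  [4] u = b * 1  (unchanged)
  [5] v = 4 * 0  (unchanged)
  [6] a = u + 9  (unchanged)
  [7] z = x * y  -> z = 6 * 6
  [8] return y  -> return 6
Result (8 stmts):
  y = 6
  x = 6
  b = 6 + 0
  u = b * 1
  v = 4 * 0
  a = u + 9
  z = 6 * 6
  return 6

Answer: y = 6
x = 6
b = 6 + 0
u = b * 1
v = 4 * 0
a = u + 9
z = 6 * 6
return 6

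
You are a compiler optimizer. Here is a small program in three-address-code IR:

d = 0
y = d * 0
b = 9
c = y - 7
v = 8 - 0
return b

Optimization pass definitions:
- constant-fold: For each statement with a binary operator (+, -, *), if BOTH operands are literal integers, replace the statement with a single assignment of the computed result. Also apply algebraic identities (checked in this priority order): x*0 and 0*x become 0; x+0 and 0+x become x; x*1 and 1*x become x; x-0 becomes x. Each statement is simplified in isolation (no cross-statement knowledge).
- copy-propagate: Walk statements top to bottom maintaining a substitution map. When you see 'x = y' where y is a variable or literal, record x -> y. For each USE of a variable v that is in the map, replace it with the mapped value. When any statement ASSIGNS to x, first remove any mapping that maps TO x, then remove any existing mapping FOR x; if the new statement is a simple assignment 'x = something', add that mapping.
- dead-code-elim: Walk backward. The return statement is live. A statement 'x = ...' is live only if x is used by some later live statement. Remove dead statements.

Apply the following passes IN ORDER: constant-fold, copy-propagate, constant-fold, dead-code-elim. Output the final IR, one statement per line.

Answer: return 9

Derivation:
Initial IR:
  d = 0
  y = d * 0
  b = 9
  c = y - 7
  v = 8 - 0
  return b
After constant-fold (6 stmts):
  d = 0
  y = 0
  b = 9
  c = y - 7
  v = 8
  return b
After copy-propagate (6 stmts):
  d = 0
  y = 0
  b = 9
  c = 0 - 7
  v = 8
  return 9
After constant-fold (6 stmts):
  d = 0
  y = 0
  b = 9
  c = -7
  v = 8
  return 9
After dead-code-elim (1 stmts):
  return 9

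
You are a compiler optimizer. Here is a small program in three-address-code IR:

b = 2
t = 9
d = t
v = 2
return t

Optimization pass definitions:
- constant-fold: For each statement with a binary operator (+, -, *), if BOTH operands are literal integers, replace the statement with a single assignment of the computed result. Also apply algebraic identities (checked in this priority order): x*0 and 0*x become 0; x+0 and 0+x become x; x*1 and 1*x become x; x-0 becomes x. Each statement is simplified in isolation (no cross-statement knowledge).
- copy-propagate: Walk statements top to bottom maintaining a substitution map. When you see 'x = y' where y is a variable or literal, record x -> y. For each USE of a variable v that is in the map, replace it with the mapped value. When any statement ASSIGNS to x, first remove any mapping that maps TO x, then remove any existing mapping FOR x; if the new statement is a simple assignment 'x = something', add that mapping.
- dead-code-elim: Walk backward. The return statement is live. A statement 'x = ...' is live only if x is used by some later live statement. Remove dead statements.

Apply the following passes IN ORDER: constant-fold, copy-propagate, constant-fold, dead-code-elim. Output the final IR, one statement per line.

Answer: return 9

Derivation:
Initial IR:
  b = 2
  t = 9
  d = t
  v = 2
  return t
After constant-fold (5 stmts):
  b = 2
  t = 9
  d = t
  v = 2
  return t
After copy-propagate (5 stmts):
  b = 2
  t = 9
  d = 9
  v = 2
  return 9
After constant-fold (5 stmts):
  b = 2
  t = 9
  d = 9
  v = 2
  return 9
After dead-code-elim (1 stmts):
  return 9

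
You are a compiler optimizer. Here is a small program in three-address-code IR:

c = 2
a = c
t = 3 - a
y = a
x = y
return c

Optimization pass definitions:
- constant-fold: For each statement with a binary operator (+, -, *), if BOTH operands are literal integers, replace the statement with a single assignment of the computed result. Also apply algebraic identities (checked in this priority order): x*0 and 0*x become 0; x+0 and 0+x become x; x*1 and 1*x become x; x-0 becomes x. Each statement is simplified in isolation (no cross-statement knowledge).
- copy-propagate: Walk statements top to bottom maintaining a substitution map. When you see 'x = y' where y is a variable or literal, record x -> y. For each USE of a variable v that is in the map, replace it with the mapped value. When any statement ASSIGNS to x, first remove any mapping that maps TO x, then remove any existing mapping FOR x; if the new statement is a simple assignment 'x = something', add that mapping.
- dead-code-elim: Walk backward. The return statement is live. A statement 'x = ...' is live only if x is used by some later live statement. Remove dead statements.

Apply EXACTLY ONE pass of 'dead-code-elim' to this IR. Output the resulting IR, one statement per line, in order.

Applying dead-code-elim statement-by-statement:
  [6] return c  -> KEEP (return); live=['c']
  [5] x = y  -> DEAD (x not live)
  [4] y = a  -> DEAD (y not live)
  [3] t = 3 - a  -> DEAD (t not live)
  [2] a = c  -> DEAD (a not live)
  [1] c = 2  -> KEEP; live=[]
Result (2 stmts):
  c = 2
  return c

Answer: c = 2
return c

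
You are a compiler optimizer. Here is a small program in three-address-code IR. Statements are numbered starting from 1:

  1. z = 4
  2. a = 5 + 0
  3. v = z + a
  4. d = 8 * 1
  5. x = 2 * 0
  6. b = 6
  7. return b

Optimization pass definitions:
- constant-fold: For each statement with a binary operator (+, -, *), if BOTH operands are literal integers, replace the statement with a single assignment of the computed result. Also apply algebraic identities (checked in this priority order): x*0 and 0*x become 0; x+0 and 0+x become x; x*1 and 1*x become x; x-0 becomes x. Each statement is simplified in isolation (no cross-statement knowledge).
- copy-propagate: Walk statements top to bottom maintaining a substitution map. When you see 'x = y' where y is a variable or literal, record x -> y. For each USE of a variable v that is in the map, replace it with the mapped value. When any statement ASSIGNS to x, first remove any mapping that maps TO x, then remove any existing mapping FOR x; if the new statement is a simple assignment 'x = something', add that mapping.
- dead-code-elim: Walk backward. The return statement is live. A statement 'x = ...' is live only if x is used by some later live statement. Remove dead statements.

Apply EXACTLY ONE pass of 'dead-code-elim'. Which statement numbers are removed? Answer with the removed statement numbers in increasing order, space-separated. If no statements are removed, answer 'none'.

Backward liveness scan:
Stmt 1 'z = 4': DEAD (z not in live set [])
Stmt 2 'a = 5 + 0': DEAD (a not in live set [])
Stmt 3 'v = z + a': DEAD (v not in live set [])
Stmt 4 'd = 8 * 1': DEAD (d not in live set [])
Stmt 5 'x = 2 * 0': DEAD (x not in live set [])
Stmt 6 'b = 6': KEEP (b is live); live-in = []
Stmt 7 'return b': KEEP (return); live-in = ['b']
Removed statement numbers: [1, 2, 3, 4, 5]
Surviving IR:
  b = 6
  return b

Answer: 1 2 3 4 5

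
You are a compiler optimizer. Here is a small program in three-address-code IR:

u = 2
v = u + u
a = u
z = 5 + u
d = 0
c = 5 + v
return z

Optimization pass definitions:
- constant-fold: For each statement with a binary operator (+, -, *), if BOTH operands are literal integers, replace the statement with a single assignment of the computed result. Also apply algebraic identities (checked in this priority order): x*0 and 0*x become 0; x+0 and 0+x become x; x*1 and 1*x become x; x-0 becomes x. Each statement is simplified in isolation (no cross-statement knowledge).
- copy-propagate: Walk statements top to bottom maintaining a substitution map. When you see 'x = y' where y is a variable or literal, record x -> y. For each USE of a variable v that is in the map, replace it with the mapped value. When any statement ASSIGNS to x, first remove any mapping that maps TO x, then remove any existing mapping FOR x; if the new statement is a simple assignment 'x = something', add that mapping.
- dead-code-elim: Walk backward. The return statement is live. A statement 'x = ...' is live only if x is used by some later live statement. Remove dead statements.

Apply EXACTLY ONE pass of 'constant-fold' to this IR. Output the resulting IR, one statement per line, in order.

Answer: u = 2
v = u + u
a = u
z = 5 + u
d = 0
c = 5 + v
return z

Derivation:
Applying constant-fold statement-by-statement:
  [1] u = 2  (unchanged)
  [2] v = u + u  (unchanged)
  [3] a = u  (unchanged)
  [4] z = 5 + u  (unchanged)
  [5] d = 0  (unchanged)
  [6] c = 5 + v  (unchanged)
  [7] return z  (unchanged)
Result (7 stmts):
  u = 2
  v = u + u
  a = u
  z = 5 + u
  d = 0
  c = 5 + v
  return z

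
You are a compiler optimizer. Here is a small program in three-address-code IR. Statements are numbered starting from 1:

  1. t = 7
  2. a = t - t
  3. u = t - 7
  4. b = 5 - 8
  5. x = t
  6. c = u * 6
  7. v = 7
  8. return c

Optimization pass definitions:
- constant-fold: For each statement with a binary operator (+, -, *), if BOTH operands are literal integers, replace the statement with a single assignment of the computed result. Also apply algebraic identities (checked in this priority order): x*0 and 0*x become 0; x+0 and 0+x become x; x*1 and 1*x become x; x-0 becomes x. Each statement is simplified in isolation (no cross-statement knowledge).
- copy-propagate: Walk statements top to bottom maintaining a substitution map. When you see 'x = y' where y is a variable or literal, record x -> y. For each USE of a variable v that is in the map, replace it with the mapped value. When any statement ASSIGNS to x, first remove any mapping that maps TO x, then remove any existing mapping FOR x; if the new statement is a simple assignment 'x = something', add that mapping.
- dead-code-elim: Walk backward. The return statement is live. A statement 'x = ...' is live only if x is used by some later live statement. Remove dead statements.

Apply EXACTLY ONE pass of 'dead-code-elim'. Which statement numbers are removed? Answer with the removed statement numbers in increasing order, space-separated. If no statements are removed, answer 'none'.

Answer: 2 4 5 7

Derivation:
Backward liveness scan:
Stmt 1 't = 7': KEEP (t is live); live-in = []
Stmt 2 'a = t - t': DEAD (a not in live set ['t'])
Stmt 3 'u = t - 7': KEEP (u is live); live-in = ['t']
Stmt 4 'b = 5 - 8': DEAD (b not in live set ['u'])
Stmt 5 'x = t': DEAD (x not in live set ['u'])
Stmt 6 'c = u * 6': KEEP (c is live); live-in = ['u']
Stmt 7 'v = 7': DEAD (v not in live set ['c'])
Stmt 8 'return c': KEEP (return); live-in = ['c']
Removed statement numbers: [2, 4, 5, 7]
Surviving IR:
  t = 7
  u = t - 7
  c = u * 6
  return c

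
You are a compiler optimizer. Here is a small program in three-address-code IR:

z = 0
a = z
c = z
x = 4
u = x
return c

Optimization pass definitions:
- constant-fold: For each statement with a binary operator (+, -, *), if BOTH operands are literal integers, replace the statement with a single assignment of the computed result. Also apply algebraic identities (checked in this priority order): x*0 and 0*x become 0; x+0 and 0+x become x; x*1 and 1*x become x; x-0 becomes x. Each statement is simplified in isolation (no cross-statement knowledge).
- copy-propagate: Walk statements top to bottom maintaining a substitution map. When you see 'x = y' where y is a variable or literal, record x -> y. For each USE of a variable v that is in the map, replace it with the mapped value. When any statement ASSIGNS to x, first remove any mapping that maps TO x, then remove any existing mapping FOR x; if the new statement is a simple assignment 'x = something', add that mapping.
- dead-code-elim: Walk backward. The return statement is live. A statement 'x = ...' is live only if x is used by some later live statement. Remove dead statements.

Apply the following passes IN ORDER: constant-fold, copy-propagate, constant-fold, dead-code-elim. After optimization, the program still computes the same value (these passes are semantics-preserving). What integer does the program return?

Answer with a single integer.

Answer: 0

Derivation:
Initial IR:
  z = 0
  a = z
  c = z
  x = 4
  u = x
  return c
After constant-fold (6 stmts):
  z = 0
  a = z
  c = z
  x = 4
  u = x
  return c
After copy-propagate (6 stmts):
  z = 0
  a = 0
  c = 0
  x = 4
  u = 4
  return 0
After constant-fold (6 stmts):
  z = 0
  a = 0
  c = 0
  x = 4
  u = 4
  return 0
After dead-code-elim (1 stmts):
  return 0
Evaluate:
  z = 0  =>  z = 0
  a = z  =>  a = 0
  c = z  =>  c = 0
  x = 4  =>  x = 4
  u = x  =>  u = 4
  return c = 0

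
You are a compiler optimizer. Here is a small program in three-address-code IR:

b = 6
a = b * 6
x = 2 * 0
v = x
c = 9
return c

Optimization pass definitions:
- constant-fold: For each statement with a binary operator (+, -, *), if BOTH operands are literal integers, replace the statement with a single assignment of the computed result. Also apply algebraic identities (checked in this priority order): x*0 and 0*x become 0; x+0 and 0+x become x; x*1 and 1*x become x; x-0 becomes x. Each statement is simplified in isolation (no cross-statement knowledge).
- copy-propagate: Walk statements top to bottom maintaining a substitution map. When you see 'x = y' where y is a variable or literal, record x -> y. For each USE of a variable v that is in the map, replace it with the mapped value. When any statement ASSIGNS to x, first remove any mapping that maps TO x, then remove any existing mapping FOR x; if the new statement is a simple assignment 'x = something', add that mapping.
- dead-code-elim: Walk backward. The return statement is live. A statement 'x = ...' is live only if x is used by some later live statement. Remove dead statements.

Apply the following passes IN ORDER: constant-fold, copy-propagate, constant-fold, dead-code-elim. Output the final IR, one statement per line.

Answer: return 9

Derivation:
Initial IR:
  b = 6
  a = b * 6
  x = 2 * 0
  v = x
  c = 9
  return c
After constant-fold (6 stmts):
  b = 6
  a = b * 6
  x = 0
  v = x
  c = 9
  return c
After copy-propagate (6 stmts):
  b = 6
  a = 6 * 6
  x = 0
  v = 0
  c = 9
  return 9
After constant-fold (6 stmts):
  b = 6
  a = 36
  x = 0
  v = 0
  c = 9
  return 9
After dead-code-elim (1 stmts):
  return 9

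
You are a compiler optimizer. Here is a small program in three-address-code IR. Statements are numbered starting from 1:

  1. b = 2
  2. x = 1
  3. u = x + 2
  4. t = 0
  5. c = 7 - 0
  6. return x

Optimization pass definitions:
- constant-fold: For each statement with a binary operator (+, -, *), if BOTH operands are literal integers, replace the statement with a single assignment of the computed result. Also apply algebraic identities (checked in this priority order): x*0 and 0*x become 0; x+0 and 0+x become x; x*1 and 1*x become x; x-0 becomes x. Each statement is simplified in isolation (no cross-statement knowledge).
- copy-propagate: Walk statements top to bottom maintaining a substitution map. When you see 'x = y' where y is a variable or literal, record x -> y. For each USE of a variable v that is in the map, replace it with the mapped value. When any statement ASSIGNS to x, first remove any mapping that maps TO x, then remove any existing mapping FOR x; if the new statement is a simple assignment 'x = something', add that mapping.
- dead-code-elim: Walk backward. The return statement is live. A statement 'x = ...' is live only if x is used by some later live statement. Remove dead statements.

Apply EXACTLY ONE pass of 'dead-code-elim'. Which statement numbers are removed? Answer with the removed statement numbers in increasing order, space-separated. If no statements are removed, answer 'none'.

Backward liveness scan:
Stmt 1 'b = 2': DEAD (b not in live set [])
Stmt 2 'x = 1': KEEP (x is live); live-in = []
Stmt 3 'u = x + 2': DEAD (u not in live set ['x'])
Stmt 4 't = 0': DEAD (t not in live set ['x'])
Stmt 5 'c = 7 - 0': DEAD (c not in live set ['x'])
Stmt 6 'return x': KEEP (return); live-in = ['x']
Removed statement numbers: [1, 3, 4, 5]
Surviving IR:
  x = 1
  return x

Answer: 1 3 4 5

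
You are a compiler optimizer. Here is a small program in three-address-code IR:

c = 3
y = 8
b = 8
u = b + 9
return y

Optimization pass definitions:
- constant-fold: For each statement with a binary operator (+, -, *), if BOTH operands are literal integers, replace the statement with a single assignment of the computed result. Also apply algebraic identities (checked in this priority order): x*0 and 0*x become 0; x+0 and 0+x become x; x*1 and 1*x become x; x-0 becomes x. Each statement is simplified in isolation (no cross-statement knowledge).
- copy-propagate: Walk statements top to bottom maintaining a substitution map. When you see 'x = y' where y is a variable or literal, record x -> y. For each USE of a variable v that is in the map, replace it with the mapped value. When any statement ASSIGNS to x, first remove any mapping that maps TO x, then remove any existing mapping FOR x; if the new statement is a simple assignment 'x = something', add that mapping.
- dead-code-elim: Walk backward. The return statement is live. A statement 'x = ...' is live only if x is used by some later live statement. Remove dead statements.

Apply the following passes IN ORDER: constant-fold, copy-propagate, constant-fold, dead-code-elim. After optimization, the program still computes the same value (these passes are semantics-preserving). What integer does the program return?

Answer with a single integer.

Initial IR:
  c = 3
  y = 8
  b = 8
  u = b + 9
  return y
After constant-fold (5 stmts):
  c = 3
  y = 8
  b = 8
  u = b + 9
  return y
After copy-propagate (5 stmts):
  c = 3
  y = 8
  b = 8
  u = 8 + 9
  return 8
After constant-fold (5 stmts):
  c = 3
  y = 8
  b = 8
  u = 17
  return 8
After dead-code-elim (1 stmts):
  return 8
Evaluate:
  c = 3  =>  c = 3
  y = 8  =>  y = 8
  b = 8  =>  b = 8
  u = b + 9  =>  u = 17
  return y = 8

Answer: 8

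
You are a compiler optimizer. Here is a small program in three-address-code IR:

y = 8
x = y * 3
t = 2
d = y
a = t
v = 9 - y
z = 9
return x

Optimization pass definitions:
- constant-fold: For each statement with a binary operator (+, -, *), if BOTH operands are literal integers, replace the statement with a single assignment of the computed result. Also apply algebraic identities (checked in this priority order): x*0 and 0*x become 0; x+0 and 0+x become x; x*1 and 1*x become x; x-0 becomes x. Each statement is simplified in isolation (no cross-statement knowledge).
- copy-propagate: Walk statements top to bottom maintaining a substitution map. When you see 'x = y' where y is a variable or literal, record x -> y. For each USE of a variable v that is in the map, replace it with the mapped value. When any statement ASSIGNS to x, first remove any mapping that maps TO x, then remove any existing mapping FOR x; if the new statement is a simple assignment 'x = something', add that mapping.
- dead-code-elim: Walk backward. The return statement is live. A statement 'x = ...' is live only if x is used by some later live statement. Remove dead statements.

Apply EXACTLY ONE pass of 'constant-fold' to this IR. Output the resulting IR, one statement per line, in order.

Applying constant-fold statement-by-statement:
  [1] y = 8  (unchanged)
  [2] x = y * 3  (unchanged)
  [3] t = 2  (unchanged)
  [4] d = y  (unchanged)
  [5] a = t  (unchanged)
  [6] v = 9 - y  (unchanged)
  [7] z = 9  (unchanged)
  [8] return x  (unchanged)
Result (8 stmts):
  y = 8
  x = y * 3
  t = 2
  d = y
  a = t
  v = 9 - y
  z = 9
  return x

Answer: y = 8
x = y * 3
t = 2
d = y
a = t
v = 9 - y
z = 9
return x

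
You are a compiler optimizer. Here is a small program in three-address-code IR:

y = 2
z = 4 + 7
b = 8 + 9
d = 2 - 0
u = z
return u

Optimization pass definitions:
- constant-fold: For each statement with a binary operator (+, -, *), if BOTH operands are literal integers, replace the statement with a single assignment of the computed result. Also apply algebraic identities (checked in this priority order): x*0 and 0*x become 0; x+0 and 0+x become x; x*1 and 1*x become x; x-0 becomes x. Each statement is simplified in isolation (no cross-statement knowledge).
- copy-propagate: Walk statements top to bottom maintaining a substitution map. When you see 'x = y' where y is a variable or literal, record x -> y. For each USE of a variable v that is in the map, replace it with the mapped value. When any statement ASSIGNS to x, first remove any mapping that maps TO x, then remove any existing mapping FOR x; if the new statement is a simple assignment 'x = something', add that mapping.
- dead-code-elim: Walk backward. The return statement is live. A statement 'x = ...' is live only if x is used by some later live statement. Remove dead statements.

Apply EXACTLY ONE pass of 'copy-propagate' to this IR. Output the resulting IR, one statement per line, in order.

Applying copy-propagate statement-by-statement:
  [1] y = 2  (unchanged)
  [2] z = 4 + 7  (unchanged)
  [3] b = 8 + 9  (unchanged)
  [4] d = 2 - 0  (unchanged)
  [5] u = z  (unchanged)
  [6] return u  -> return z
Result (6 stmts):
  y = 2
  z = 4 + 7
  b = 8 + 9
  d = 2 - 0
  u = z
  return z

Answer: y = 2
z = 4 + 7
b = 8 + 9
d = 2 - 0
u = z
return z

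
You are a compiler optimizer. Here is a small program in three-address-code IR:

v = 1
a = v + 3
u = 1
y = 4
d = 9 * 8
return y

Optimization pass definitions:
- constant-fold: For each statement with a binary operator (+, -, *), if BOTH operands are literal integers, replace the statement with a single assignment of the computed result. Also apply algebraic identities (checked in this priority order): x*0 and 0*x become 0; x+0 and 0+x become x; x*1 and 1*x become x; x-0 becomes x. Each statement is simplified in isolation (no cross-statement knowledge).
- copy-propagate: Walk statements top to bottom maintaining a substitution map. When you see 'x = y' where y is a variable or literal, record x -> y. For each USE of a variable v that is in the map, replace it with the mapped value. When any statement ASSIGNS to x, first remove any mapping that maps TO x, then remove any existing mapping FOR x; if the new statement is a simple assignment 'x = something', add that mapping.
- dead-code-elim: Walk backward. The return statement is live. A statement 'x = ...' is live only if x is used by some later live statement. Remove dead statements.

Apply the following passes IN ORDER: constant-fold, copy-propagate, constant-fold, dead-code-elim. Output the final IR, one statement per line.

Initial IR:
  v = 1
  a = v + 3
  u = 1
  y = 4
  d = 9 * 8
  return y
After constant-fold (6 stmts):
  v = 1
  a = v + 3
  u = 1
  y = 4
  d = 72
  return y
After copy-propagate (6 stmts):
  v = 1
  a = 1 + 3
  u = 1
  y = 4
  d = 72
  return 4
After constant-fold (6 stmts):
  v = 1
  a = 4
  u = 1
  y = 4
  d = 72
  return 4
After dead-code-elim (1 stmts):
  return 4

Answer: return 4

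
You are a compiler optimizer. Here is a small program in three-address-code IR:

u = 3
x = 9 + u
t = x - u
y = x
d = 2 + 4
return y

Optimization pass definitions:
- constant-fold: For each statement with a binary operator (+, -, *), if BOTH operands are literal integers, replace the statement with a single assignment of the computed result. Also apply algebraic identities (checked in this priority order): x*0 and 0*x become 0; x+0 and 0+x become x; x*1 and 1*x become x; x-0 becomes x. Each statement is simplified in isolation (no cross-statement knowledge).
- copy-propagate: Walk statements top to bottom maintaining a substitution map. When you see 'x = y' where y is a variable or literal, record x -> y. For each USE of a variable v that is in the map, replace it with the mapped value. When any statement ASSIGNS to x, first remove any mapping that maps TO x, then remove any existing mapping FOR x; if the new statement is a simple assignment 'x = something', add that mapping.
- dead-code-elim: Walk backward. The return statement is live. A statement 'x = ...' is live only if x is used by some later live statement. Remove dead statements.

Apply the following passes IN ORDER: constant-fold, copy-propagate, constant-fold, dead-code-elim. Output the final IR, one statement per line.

Answer: x = 12
return x

Derivation:
Initial IR:
  u = 3
  x = 9 + u
  t = x - u
  y = x
  d = 2 + 4
  return y
After constant-fold (6 stmts):
  u = 3
  x = 9 + u
  t = x - u
  y = x
  d = 6
  return y
After copy-propagate (6 stmts):
  u = 3
  x = 9 + 3
  t = x - 3
  y = x
  d = 6
  return x
After constant-fold (6 stmts):
  u = 3
  x = 12
  t = x - 3
  y = x
  d = 6
  return x
After dead-code-elim (2 stmts):
  x = 12
  return x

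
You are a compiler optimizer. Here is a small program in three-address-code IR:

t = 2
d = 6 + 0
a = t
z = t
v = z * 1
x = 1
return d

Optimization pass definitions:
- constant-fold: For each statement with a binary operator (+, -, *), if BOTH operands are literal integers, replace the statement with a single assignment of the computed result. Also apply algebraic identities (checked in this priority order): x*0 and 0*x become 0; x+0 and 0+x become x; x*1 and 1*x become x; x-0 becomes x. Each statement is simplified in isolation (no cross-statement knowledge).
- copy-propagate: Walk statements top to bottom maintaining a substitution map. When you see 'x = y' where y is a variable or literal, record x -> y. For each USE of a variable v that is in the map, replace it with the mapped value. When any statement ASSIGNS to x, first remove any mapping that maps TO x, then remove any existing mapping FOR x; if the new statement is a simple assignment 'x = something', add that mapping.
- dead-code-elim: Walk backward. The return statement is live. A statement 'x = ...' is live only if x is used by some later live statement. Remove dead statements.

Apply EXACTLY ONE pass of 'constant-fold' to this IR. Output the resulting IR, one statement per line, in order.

Applying constant-fold statement-by-statement:
  [1] t = 2  (unchanged)
  [2] d = 6 + 0  -> d = 6
  [3] a = t  (unchanged)
  [4] z = t  (unchanged)
  [5] v = z * 1  -> v = z
  [6] x = 1  (unchanged)
  [7] return d  (unchanged)
Result (7 stmts):
  t = 2
  d = 6
  a = t
  z = t
  v = z
  x = 1
  return d

Answer: t = 2
d = 6
a = t
z = t
v = z
x = 1
return d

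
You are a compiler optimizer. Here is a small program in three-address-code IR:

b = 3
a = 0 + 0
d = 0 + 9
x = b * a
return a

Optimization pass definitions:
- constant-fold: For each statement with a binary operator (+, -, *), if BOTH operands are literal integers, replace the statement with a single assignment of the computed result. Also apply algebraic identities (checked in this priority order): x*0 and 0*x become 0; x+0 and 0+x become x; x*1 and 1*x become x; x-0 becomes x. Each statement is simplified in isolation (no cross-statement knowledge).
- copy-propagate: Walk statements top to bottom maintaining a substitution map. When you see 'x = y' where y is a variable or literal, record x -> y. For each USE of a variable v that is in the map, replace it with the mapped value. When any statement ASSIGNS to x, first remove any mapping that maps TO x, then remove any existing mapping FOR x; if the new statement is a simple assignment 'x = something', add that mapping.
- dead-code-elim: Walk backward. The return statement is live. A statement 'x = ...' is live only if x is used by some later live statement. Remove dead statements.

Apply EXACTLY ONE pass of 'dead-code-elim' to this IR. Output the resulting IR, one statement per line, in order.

Applying dead-code-elim statement-by-statement:
  [5] return a  -> KEEP (return); live=['a']
  [4] x = b * a  -> DEAD (x not live)
  [3] d = 0 + 9  -> DEAD (d not live)
  [2] a = 0 + 0  -> KEEP; live=[]
  [1] b = 3  -> DEAD (b not live)
Result (2 stmts):
  a = 0 + 0
  return a

Answer: a = 0 + 0
return a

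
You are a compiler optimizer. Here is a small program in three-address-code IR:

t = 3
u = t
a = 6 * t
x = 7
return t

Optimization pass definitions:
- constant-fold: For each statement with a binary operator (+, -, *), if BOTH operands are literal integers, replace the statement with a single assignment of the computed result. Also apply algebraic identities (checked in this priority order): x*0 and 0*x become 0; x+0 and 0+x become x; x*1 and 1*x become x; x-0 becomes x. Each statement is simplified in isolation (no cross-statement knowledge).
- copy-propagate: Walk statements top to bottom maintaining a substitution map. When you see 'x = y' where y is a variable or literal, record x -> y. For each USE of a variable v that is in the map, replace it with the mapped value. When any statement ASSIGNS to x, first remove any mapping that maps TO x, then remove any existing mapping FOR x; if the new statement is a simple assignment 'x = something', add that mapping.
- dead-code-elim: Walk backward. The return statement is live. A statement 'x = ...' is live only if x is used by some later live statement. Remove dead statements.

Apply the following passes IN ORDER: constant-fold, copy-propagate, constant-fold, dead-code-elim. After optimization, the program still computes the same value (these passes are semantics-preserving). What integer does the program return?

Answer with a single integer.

Answer: 3

Derivation:
Initial IR:
  t = 3
  u = t
  a = 6 * t
  x = 7
  return t
After constant-fold (5 stmts):
  t = 3
  u = t
  a = 6 * t
  x = 7
  return t
After copy-propagate (5 stmts):
  t = 3
  u = 3
  a = 6 * 3
  x = 7
  return 3
After constant-fold (5 stmts):
  t = 3
  u = 3
  a = 18
  x = 7
  return 3
After dead-code-elim (1 stmts):
  return 3
Evaluate:
  t = 3  =>  t = 3
  u = t  =>  u = 3
  a = 6 * t  =>  a = 18
  x = 7  =>  x = 7
  return t = 3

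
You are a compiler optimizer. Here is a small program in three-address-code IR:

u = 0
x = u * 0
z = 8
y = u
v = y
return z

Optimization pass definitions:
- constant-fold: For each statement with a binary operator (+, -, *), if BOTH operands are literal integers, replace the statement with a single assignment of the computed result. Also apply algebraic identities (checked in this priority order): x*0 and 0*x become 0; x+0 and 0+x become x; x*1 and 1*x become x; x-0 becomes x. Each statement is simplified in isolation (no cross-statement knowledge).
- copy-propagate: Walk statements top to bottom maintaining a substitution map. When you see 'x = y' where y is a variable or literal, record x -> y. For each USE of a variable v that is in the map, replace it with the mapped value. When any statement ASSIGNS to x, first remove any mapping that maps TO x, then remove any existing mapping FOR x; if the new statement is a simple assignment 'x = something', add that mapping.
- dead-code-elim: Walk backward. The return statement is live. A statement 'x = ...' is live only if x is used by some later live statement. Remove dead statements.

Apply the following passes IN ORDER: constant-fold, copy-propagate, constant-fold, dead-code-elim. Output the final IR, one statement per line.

Answer: return 8

Derivation:
Initial IR:
  u = 0
  x = u * 0
  z = 8
  y = u
  v = y
  return z
After constant-fold (6 stmts):
  u = 0
  x = 0
  z = 8
  y = u
  v = y
  return z
After copy-propagate (6 stmts):
  u = 0
  x = 0
  z = 8
  y = 0
  v = 0
  return 8
After constant-fold (6 stmts):
  u = 0
  x = 0
  z = 8
  y = 0
  v = 0
  return 8
After dead-code-elim (1 stmts):
  return 8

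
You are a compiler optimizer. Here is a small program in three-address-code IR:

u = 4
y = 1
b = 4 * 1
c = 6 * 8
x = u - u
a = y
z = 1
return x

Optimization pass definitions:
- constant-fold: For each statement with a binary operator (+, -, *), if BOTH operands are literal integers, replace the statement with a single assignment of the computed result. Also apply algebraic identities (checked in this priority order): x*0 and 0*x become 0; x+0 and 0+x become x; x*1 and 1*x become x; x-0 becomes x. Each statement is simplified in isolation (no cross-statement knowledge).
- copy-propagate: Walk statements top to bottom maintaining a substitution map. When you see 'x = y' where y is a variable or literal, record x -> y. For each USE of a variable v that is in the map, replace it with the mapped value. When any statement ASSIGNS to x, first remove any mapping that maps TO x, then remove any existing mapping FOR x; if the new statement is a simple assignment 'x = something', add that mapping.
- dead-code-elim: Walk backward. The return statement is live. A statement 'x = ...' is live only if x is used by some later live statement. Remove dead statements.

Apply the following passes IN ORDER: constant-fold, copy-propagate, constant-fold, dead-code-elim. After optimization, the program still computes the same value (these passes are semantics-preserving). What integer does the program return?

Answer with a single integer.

Initial IR:
  u = 4
  y = 1
  b = 4 * 1
  c = 6 * 8
  x = u - u
  a = y
  z = 1
  return x
After constant-fold (8 stmts):
  u = 4
  y = 1
  b = 4
  c = 48
  x = u - u
  a = y
  z = 1
  return x
After copy-propagate (8 stmts):
  u = 4
  y = 1
  b = 4
  c = 48
  x = 4 - 4
  a = 1
  z = 1
  return x
After constant-fold (8 stmts):
  u = 4
  y = 1
  b = 4
  c = 48
  x = 0
  a = 1
  z = 1
  return x
After dead-code-elim (2 stmts):
  x = 0
  return x
Evaluate:
  u = 4  =>  u = 4
  y = 1  =>  y = 1
  b = 4 * 1  =>  b = 4
  c = 6 * 8  =>  c = 48
  x = u - u  =>  x = 0
  a = y  =>  a = 1
  z = 1  =>  z = 1
  return x = 0

Answer: 0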